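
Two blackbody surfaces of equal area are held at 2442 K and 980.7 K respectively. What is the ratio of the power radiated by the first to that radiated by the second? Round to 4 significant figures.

With equal areas, P₁/P₂ = (T₁/T₂)⁴ = (2442/980.7)⁴ = 38.44.

P₁/P₂ ≈ 38.44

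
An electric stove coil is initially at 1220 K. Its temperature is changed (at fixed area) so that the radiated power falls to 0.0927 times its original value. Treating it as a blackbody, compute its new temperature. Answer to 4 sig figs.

P ∝ T⁴, so T₂/T₁ = (P₂/P₁)^(1/4) = (0.0927)^(1/4) = 0.551785.
T₂ = 1220 × 0.551785 = 673.2 K.

T₂ ≈ 673.2 K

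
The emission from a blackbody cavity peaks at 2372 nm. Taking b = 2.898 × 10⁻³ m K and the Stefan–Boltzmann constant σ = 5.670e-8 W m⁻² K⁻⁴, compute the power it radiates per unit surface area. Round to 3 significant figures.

Wien's law: T = b/λ_max = 2.898×10⁻³/2.372×10⁻⁶ = 1221.75 K.
Then I = σT⁴ = 5.670×10⁻⁸×(1221.75)⁴ = 1.26×10⁵ W/m².

I ≈ 1.26×10⁵ W/m²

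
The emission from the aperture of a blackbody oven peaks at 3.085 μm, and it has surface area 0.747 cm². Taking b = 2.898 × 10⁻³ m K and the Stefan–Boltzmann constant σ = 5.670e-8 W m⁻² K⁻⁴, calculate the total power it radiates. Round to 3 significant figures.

P ≈ 3.30 W

Wien's law: T = b/λ_max = 2.898×10⁻³/3.085×10⁻⁶ = 939.384 K.
Area A = 0.747 cm² = 7.47×10⁻⁵ m².
Then P = σAT⁴ = 5.670×10⁻⁸×7.47×10⁻⁵×(939.384)⁴ = 3.30 W.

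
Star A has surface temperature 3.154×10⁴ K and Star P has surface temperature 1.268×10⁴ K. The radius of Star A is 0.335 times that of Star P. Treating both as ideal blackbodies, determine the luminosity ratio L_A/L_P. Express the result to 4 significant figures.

L_A/L_P ≈ 4.296

L ∝ R²T⁴, so L_A/L_P = (R_A/R_P)²(T_A/T_P)⁴ = (0.335)² × (3.154×10⁴/1.268×10⁴)⁴ = 0.112225 × 38.2798 = 4.296.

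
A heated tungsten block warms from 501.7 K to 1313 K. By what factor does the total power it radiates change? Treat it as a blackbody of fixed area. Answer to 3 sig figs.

P ∝ T⁴, so P₂/P₁ = (T₂/T₁)⁴ = (1313/501.7)⁴ = (2.61710)⁴ = 46.9.

P₂/P₁ ≈ 46.9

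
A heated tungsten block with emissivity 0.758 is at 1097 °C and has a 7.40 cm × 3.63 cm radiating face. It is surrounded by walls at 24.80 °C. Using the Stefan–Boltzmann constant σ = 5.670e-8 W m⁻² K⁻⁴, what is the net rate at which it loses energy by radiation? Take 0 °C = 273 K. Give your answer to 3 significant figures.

Net loss ≈ 406 W

T = 1097 °C + 273 = 1370 K.
Surroundings: T = 24.80 °C + 273 = 297.80 K.
Area A = 0.0740 × 0.0363 = 2.6862×10⁻³ m².
Net radiated power P_net = εσA(T⁴ − T₀⁴) = 0.758×5.670×10⁻⁸×2.6862×10⁻³×(1370⁴ − 297.80⁴).
T⁴ − T₀⁴ = 3.52275×10¹² − 7.86500×10⁹ = 3.51488×10¹² K⁴, so P_net = 406 W.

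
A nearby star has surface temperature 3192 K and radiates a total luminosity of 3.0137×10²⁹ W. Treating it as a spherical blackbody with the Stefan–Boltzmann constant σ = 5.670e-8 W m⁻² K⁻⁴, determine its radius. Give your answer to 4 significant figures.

L = 4πR²σT⁴ ⇒ R = √(L/(4πσT⁴)).
σT⁴ = 5.88619×10⁶ W/m², so R = √(3.0137×10²⁹/(4π×5.88619×10⁶)) = 6.383×10¹⁰ m.

R ≈ 6.383×10¹⁰ m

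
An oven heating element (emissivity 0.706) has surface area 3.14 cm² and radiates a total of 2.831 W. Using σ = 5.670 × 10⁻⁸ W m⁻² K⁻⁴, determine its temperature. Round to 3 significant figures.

Area A = 3.14 cm² = 3.14×10⁻⁴ m².
P = εσAT⁴ ⇒ T = (P/(εσA))^(1/4) = (2.831/(0.706×5.670×10⁻⁸×3.14×10⁻⁴))^(1/4) = 689 K.

T ≈ 689 K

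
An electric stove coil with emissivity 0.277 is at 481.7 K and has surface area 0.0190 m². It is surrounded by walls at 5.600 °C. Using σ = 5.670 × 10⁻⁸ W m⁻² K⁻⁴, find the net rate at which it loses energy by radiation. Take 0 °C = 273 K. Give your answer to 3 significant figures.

Surroundings: T = 5.600 °C + 273 = 278.600 K.
Area A = 0.0190 m².
Net radiated power P_net = εσA(T⁴ − T₀⁴) = 0.277×5.670×10⁻⁸×0.0190×(481.7⁴ − 278.600⁴).
T⁴ − T₀⁴ = 5.38402×10¹⁰ − 6.02455×10⁹ = 4.78156×10¹⁰ K⁴, so P_net = 14.3 W.

Net loss ≈ 14.3 W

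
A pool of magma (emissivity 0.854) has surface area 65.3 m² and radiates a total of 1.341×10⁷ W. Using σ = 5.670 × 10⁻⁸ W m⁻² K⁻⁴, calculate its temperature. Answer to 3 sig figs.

T ≈ 1.44×10³ K

Area A = 65.3 m².
P = εσAT⁴ ⇒ T = (P/(εσA))^(1/4) = (1.341×10⁷/(0.854×5.670×10⁻⁸×65.3))^(1/4) = 1.44×10³ K.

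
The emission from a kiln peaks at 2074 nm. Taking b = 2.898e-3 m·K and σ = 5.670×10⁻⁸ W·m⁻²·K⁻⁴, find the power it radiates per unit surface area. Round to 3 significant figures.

I ≈ 2.16×10⁵ W/m²

Wien's law: T = b/λ_max = 2.898×10⁻³/2.074×10⁻⁶ = 1397.30 K.
Then I = σT⁴ = 5.670×10⁻⁸×(1397.30)⁴ = 2.16×10⁵ W/m².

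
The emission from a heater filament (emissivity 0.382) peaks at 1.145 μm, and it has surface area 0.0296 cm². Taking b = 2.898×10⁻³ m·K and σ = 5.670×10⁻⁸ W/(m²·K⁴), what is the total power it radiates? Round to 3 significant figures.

P ≈ 2.63 W

Wien's law: T = b/λ_max = 2.898×10⁻³/1.145×10⁻⁶ = 2531.00 K.
Area A = 0.0296 cm² = 2.96×10⁻⁶ m².
Then P = εσAT⁴ = 0.382×5.670×10⁻⁸×2.96×10⁻⁶×(2531.00)⁴ = 2.63 W.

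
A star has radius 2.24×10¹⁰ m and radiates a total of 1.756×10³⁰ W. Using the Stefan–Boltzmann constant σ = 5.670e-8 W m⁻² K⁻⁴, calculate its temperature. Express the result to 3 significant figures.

T ≈ 8.37×10³ K

Surface area A = 4πR² = 4π(2.24×10¹⁰ m)² = 6.30530×10²¹ m².
P = σAT⁴ ⇒ T = (P/(σA))^(1/4) = (1.756×10³⁰/(5.670×10⁻⁸×6.30530×10²¹))^(1/4) = 8.37×10³ K.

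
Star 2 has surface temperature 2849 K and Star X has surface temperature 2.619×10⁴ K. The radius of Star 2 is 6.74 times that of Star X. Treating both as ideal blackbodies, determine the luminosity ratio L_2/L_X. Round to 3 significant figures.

L ∝ R²T⁴, so L_2/L_X = (R_2/R_X)²(T_2/T_X)⁴ = (6.74)² × (2849/2.619×10⁴)⁴ = 45.4276 × 1.40032×10⁻⁴ = 6.36×10⁻³.

L_2/L_X ≈ 6.36×10⁻³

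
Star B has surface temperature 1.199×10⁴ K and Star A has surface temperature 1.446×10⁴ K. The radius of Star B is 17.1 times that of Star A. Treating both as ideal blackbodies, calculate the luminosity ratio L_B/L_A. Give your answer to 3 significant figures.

L_B/L_A ≈ 138

L ∝ R²T⁴, so L_B/L_A = (R_B/R_A)²(T_B/T_A)⁴ = (17.1)² × (1.199×10⁴/1.446×10⁴)⁴ = 292.41 × 0.472720 = 138.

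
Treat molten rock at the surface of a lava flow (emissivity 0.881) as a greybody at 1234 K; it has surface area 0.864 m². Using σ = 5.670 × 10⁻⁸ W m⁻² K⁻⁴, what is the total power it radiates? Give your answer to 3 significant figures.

P ≈ 1.00×10⁵ W

Area A = 0.864 m².
P = εσAT⁴ = 0.881 × 5.670×10⁻⁸ × 0.864 × (1234)⁴ = 1.00×10⁵ W.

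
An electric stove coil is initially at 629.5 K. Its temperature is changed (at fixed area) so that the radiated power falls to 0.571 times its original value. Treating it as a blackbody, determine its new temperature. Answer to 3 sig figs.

P ∝ T⁴, so T₂/T₁ = (P₂/P₁)^(1/4) = (0.571)^(1/4) = 0.869279.
T₂ = 629.5 × 0.869279 = 547 K.

T₂ ≈ 547 K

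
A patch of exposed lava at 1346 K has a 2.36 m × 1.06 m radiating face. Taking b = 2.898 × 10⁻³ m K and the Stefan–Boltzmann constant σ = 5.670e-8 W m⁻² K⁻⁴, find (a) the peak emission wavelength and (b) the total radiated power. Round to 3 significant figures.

(a) λ_max = b/T = 2.898×10⁻³/1346 = 2.153×10⁻⁶ m = 2.15 μm.
Area A = 2.36 × 1.06 = 2.5016 m².
(b) P = σAT⁴ = 5.670×10⁻⁸×2.5016×(1346)⁴ = 4.66×10⁵ W.

λ_max ≈ 2.15 μm; P ≈ 4.66×10⁵ W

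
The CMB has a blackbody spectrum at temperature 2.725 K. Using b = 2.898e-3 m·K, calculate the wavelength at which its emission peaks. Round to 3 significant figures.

λ_max ≈ 1.06 mm

Wien's displacement law: λ_max = b/T = (2.898×10⁻³ m·K)/(2.725 K) = 1.063×10⁻³ m.
That is 1.06 mm, in the microwave range.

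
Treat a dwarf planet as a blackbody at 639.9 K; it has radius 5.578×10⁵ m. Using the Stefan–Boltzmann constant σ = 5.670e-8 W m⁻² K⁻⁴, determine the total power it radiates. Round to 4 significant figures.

Surface area A = 4πR² = 4π(5.578×10⁵ m)² = 3.90991×10¹² m².
P = σAT⁴ = 5.670×10⁻⁸ × 3.90991×10¹² × (639.9)⁴ = 3.717×10¹⁶ W.

P ≈ 3.717×10¹⁶ W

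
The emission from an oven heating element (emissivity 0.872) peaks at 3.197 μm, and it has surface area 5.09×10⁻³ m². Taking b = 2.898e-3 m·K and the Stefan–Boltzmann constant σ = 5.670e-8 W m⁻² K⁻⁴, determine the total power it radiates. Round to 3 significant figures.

P ≈ 170 W

Wien's law: T = b/λ_max = 2.898×10⁻³/3.197×10⁻⁶ = 906.475 K.
Area A = 5.09×10⁻³ m².
Then P = εσAT⁴ = 0.872×5.670×10⁻⁸×5.09×10⁻³×(906.475)⁴ = 170 W.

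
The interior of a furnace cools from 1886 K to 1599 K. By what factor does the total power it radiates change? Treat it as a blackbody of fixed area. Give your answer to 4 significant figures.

P₂/P₁ ≈ 0.5167

P ∝ T⁴, so P₂/P₁ = (T₂/T₁)⁴ = (1599/1886)⁴ = (0.847826)⁴ = 0.5167.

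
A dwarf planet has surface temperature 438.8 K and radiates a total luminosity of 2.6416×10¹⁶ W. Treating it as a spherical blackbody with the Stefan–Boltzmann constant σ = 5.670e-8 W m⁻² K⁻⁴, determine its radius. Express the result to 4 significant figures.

R ≈ 1.000×10⁶ m

L = 4πR²σT⁴ ⇒ R = √(L/(4πσT⁴)).
σT⁴ = 2102.08 W/m², so R = √(2.6416×10¹⁶/(4π×2102.08)) = 1.000×10⁶ m.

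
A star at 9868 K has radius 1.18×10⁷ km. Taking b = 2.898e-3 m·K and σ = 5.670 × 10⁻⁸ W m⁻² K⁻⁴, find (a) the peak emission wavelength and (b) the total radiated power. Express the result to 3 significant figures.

λ_max ≈ 294 nm; P ≈ 9.41×10²⁹ W

(a) λ_max = b/T = 2.898×10⁻³/9868 = 2.937×10⁻⁷ m = 294 nm.
Surface area A = 4πR² = 4π(1.18×10¹⁰ m)² = 1.74974×10²¹ m².
(b) P = σAT⁴ = 5.670×10⁻⁸×1.74974×10²¹×(9868)⁴ = 9.41×10²⁹ W.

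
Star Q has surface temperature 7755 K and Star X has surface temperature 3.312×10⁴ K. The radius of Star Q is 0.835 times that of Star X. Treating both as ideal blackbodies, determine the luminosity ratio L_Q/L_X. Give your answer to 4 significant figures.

L ∝ R²T⁴, so L_Q/L_X = (R_Q/R_X)²(T_Q/T_X)⁴ = (0.835)² × (7755/3.312×10⁴)⁴ = 0.697225 × 3.00584×10⁻³ = 2.096×10⁻³.

L_Q/L_X ≈ 2.096×10⁻³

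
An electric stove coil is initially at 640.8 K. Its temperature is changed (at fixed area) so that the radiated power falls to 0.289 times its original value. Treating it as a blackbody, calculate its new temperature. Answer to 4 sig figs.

T₂ ≈ 469.8 K

P ∝ T⁴, so T₂/T₁ = (P₂/P₁)^(1/4) = (0.289)^(1/4) = 0.733203.
T₂ = 640.8 × 0.733203 = 469.8 K.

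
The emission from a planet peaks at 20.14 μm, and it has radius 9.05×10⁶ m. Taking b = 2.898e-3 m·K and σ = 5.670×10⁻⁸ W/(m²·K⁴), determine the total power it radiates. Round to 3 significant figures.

P ≈ 2.50×10¹⁶ W

Wien's law: T = b/λ_max = 2.898×10⁻³/2.014×10⁻⁵ = 143.893 K.
Surface area A = 4πR² = 4π(9.05×10⁶ m)² = 1.02922×10¹⁵ m².
Then P = σAT⁴ = 5.670×10⁻⁸×1.02922×10¹⁵×(143.893)⁴ = 2.50×10¹⁶ W.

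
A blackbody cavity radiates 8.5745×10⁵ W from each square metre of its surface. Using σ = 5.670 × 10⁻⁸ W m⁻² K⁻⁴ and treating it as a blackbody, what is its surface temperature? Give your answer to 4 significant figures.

T ≈ 1972 K

I = σT⁴, so T = (I/σ)^(1/4) = (8.5745×10⁵/(5.670×10⁻⁸))^(1/4) = 1972 K.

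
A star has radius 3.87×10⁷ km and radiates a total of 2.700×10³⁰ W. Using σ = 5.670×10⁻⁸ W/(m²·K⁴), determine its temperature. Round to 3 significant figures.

T ≈ 7.09×10³ K

Surface area A = 4πR² = 4π(3.87×10¹⁰ m)² = 1.88205×10²² m².
P = σAT⁴ ⇒ T = (P/(σA))^(1/4) = (2.700×10³⁰/(5.670×10⁻⁸×1.88205×10²²))^(1/4) = 7.09×10³ K.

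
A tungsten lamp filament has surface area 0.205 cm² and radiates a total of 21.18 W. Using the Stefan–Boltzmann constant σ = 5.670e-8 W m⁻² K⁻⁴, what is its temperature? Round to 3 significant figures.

T ≈ 2.07×10³ K

Area A = 0.205 cm² = 2.05×10⁻⁵ m².
P = σAT⁴ ⇒ T = (P/(σA))^(1/4) = (21.18/(5.670×10⁻⁸×2.05×10⁻⁵))^(1/4) = 2.07×10³ K.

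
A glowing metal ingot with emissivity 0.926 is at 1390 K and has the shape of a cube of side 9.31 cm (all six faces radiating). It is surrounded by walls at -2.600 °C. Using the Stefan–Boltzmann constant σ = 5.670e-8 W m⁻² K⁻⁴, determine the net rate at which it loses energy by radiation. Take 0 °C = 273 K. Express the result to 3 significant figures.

Net loss ≈ 1.02×10⁴ W

Surroundings: T = -2.600 °C + 273 = 270.400 K.
Area A = 6s² = 6×(0.0931 m)² = 0.0520057 m².
Net radiated power P_net = εσA(T⁴ − T₀⁴) = 0.926×5.670×10⁻⁸×0.0520057×(1390⁴ − 270.400⁴).
T⁴ − T₀⁴ = 3.73301×10¹² − 5.34597×10⁹ = 3.72766×10¹² K⁴, so P_net = 1.02×10⁴ W.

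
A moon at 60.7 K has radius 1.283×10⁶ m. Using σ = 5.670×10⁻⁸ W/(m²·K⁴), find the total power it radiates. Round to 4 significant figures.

Surface area A = 4πR² = 4π(1.283×10⁶ m)² = 2.06854×10¹³ m².
P = σAT⁴ = 5.670×10⁻⁸ × 2.06854×10¹³ × (60.7)⁴ = 1.592×10¹³ W.

P ≈ 1.592×10¹³ W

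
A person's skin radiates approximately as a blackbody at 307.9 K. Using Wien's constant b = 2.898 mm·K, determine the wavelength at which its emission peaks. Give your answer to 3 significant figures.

Wien's displacement law: λ_max = b/T = (2.898×10⁻³ m·K)/(307.9 K) = 9.412×10⁻⁶ m.
That is 9.41 μm, in the infrared range.

λ_max ≈ 9.41 μm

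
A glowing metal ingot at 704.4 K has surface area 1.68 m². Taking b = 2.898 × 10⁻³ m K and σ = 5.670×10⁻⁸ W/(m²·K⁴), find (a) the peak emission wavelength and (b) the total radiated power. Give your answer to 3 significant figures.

(a) λ_max = b/T = 2.898×10⁻³/704.4 = 4.114×10⁻⁶ m = 4.11 μm.
Area A = 1.68 m².
(b) P = σAT⁴ = 5.670×10⁻⁸×1.68×(704.4)⁴ = 2.35×10⁴ W.

λ_max ≈ 4.11 μm; P ≈ 2.35×10⁴ W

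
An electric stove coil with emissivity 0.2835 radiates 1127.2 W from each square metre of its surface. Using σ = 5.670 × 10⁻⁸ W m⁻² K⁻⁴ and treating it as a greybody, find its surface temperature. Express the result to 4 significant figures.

I = εσT⁴, so T = (I/εσ)^(1/4) = (1127.2/(0.2835×5.670×10⁻⁸))^(1/4) = 514.6 K.

T ≈ 514.6 K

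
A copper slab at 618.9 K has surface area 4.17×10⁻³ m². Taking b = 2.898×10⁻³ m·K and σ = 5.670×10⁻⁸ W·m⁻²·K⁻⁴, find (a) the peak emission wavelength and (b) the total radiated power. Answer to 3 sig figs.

λ_max ≈ 4.68 μm; P ≈ 34.7 W

(a) λ_max = b/T = 2.898×10⁻³/618.9 = 4.683×10⁻⁶ m = 4.68 μm.
Area A = 4.17×10⁻³ m².
(b) P = σAT⁴ = 5.670×10⁻⁸×4.17×10⁻³×(618.9)⁴ = 34.7 W.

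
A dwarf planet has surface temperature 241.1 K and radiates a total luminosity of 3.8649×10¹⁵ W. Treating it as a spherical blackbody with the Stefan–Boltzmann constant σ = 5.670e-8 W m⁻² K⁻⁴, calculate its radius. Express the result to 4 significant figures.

L = 4πR²σT⁴ ⇒ R = √(L/(4πσT⁴)).
σT⁴ = 191.590 W/m², so R = √(3.8649×10¹⁵/(4π×191.590)) = 1.267×10⁶ m.

R ≈ 1.267×10⁶ m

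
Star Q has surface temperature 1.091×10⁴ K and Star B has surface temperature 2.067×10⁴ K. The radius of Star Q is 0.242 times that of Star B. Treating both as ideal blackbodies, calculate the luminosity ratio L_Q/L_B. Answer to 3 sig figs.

L_Q/L_B ≈ 4.55×10⁻³

L ∝ R²T⁴, so L_Q/L_B = (R_Q/R_B)²(T_Q/T_B)⁴ = (0.242)² × (1.091×10⁴/2.067×10⁴)⁴ = 0.058564 × 0.0776135 = 4.55×10⁻³.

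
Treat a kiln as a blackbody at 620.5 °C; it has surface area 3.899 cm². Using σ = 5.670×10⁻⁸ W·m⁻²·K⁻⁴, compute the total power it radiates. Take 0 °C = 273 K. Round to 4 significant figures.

P ≈ 14.09 W

T = 620.5 °C + 273 = 893.5 K.
Area A = 3.899 cm² = 3.899×10⁻⁴ m².
P = σAT⁴ = 5.670×10⁻⁸ × 3.899×10⁻⁴ × (893.5)⁴ = 14.09 W.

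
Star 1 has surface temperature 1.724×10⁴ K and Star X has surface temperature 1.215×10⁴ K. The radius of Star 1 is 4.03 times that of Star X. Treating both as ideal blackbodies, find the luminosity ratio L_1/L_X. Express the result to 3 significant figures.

L_1/L_X ≈ 65.8

L ∝ R²T⁴, so L_1/L_X = (R_1/R_X)²(T_1/T_X)⁴ = (4.03)² × (1.724×10⁴/1.215×10⁴)⁴ = 16.2409 × 4.05363 = 65.8.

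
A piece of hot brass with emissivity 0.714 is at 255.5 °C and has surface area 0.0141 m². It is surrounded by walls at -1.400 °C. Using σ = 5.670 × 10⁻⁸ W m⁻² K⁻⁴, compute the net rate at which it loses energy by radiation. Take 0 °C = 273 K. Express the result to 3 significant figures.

T = 255.5 °C + 273 = 528.5 K.
Surroundings: T = -1.400 °C + 273 = 271.600 K.
Area A = 0.0141 m².
Net radiated power P_net = εσA(T⁴ − T₀⁴) = 0.714×5.670×10⁻⁸×0.0141×(528.5⁴ − 271.600⁴).
T⁴ − T₀⁴ = 7.80153×10¹⁰ − 5.44151×10⁹ = 7.25738×10¹⁰ K⁴, so P_net = 41.4 W.

Net loss ≈ 41.4 W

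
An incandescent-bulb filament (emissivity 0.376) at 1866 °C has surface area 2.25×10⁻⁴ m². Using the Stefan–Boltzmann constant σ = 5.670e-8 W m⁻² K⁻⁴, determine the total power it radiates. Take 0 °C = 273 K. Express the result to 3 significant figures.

P ≈ 100 W

T = 1866 °C + 273 = 2139 K.
Area A = 2.25×10⁻⁴ m².
P = εσAT⁴ = 0.376 × 5.670×10⁻⁸ × 2.25×10⁻⁴ × (2139)⁴ = 100 W.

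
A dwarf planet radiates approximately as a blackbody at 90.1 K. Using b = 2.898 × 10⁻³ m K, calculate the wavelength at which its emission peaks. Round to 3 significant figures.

λ_max ≈ 32.2 μm

Wien's displacement law: λ_max = b/T = (2.898×10⁻³ m·K)/(90.1 K) = 3.216×10⁻⁵ m.
That is 32.2 μm, in the infrared range.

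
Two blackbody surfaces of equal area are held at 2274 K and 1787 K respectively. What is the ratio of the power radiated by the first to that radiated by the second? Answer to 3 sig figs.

P₁/P₂ ≈ 2.62

With equal areas, P₁/P₂ = (T₁/T₂)⁴ = (2274/1787)⁴ = 2.62.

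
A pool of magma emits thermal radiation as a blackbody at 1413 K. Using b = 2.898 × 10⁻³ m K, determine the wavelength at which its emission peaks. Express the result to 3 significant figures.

λ_max ≈ 2.05 μm

Wien's displacement law: λ_max = b/T = (2.898×10⁻³ m·K)/(1413 K) = 2.051×10⁻⁶ m.
That is 2.05 μm, in the infrared range.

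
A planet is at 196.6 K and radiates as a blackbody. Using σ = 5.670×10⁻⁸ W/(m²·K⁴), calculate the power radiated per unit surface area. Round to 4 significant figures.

Stefan–Boltzmann: I = σT⁴ = 5.670×10⁻⁸ × (196.6)⁴ = 84.71 W/m².

I ≈ 84.71 W/m²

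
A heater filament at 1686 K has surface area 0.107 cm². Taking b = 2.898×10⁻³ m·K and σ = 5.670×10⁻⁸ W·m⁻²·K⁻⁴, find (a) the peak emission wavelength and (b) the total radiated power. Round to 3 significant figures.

λ_max ≈ 1.72 μm; P ≈ 4.90 W

(a) λ_max = b/T = 2.898×10⁻³/1686 = 1.719×10⁻⁶ m = 1.72 μm.
Area A = 0.107 cm² = 1.07×10⁻⁵ m².
(b) P = σAT⁴ = 5.670×10⁻⁸×1.07×10⁻⁵×(1686)⁴ = 4.90 W.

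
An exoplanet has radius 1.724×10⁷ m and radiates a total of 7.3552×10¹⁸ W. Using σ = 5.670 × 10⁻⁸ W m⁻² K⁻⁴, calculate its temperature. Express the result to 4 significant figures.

Surface area A = 4πR² = 4π(1.724×10⁷ m)² = 3.73495×10¹⁵ m².
P = σAT⁴ ⇒ T = (P/(σA))^(1/4) = (7.3552×10¹⁸/(5.670×10⁻⁸×3.73495×10¹⁵))^(1/4) = 431.7 K.

T ≈ 431.7 K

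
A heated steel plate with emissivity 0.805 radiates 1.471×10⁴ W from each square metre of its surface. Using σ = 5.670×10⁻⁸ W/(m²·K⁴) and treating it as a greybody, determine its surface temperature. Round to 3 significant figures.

I = εσT⁴, so T = (I/εσ)^(1/4) = (1.471×10⁴/(0.805×5.670×10⁻⁸))^(1/4) = 753 K.

T ≈ 753 K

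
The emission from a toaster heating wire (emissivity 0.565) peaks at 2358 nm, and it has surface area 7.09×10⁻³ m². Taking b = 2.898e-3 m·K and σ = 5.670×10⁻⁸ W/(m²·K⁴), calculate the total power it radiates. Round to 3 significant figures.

Wien's law: T = b/λ_max = 2.898×10⁻³/2.358×10⁻⁶ = 1229.01 K.
Area A = 7.09×10⁻³ m².
Then P = εσAT⁴ = 0.565×5.670×10⁻⁸×7.09×10⁻³×(1229.01)⁴ = 518 W.

P ≈ 518 W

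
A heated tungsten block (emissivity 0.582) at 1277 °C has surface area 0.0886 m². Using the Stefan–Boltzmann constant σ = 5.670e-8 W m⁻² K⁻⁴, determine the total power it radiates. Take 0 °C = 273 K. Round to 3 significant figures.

T = 1277 °C + 273 = 1550 K.
Area A = 0.0886 m².
P = εσAT⁴ = 0.582 × 5.670×10⁻⁸ × 0.0886 × (1550)⁴ = 1.69×10⁴ W.

P ≈ 1.69×10⁴ W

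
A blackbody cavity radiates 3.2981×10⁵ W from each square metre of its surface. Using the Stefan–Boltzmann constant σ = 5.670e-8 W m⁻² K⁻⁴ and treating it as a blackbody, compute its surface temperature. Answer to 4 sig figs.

T ≈ 1553 K

I = σT⁴, so T = (I/σ)^(1/4) = (3.2981×10⁵/(5.670×10⁻⁸))^(1/4) = 1553 K.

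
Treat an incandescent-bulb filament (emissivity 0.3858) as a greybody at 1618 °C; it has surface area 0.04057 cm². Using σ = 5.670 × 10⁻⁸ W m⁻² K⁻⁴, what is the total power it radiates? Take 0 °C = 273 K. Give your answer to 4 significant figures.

T = 1618 °C + 273 = 1891 K.
Area A = 0.04057 cm² = 4.057×10⁻⁶ m².
P = εσAT⁴ = 0.3858 × 5.670×10⁻⁸ × 4.057×10⁻⁶ × (1891)⁴ = 1.135 W.

P ≈ 1.135 W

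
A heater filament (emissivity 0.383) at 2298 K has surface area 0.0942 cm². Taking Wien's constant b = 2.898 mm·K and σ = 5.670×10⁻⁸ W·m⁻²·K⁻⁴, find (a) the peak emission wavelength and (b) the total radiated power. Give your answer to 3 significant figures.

(a) λ_max = b/T = 2.898×10⁻³/2298 = 1.261×10⁻⁶ m = 1.26×10³ nm.
Area A = 0.0942 cm² = 9.42×10⁻⁶ m².
(b) P = εσAT⁴ = 0.383×5.670×10⁻⁸×9.42×10⁻⁶×(2298)⁴ = 5.70 W.

λ_max ≈ 1.26×10³ nm; P ≈ 5.70 W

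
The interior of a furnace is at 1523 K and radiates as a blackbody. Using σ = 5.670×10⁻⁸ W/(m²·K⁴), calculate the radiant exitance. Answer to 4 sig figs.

I ≈ 3.051×10⁵ W/m²

Stefan–Boltzmann: I = σT⁴ = 5.670×10⁻⁸ × (1523)⁴ = 3.051×10⁵ W/m².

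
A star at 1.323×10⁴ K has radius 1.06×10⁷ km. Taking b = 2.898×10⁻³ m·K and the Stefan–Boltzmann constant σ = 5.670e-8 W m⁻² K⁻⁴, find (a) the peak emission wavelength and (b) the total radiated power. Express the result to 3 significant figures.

λ_max ≈ 219 nm; P ≈ 2.45×10³⁰ W

(a) λ_max = b/T = 2.898×10⁻³/1.323×10⁴ = 2.190×10⁻⁷ m = 219 nm.
Surface area A = 4πR² = 4π(1.06×10¹⁰ m)² = 1.41196×10²¹ m².
(b) P = σAT⁴ = 5.670×10⁻⁸×1.41196×10²¹×(1.323×10⁴)⁴ = 2.45×10³⁰ W.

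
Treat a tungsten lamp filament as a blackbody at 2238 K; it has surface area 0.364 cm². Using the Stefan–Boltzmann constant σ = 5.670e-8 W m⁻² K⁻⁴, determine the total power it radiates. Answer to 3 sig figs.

P ≈ 51.8 W

Area A = 0.364 cm² = 3.64×10⁻⁵ m².
P = σAT⁴ = 5.670×10⁻⁸ × 3.64×10⁻⁵ × (2238)⁴ = 51.8 W.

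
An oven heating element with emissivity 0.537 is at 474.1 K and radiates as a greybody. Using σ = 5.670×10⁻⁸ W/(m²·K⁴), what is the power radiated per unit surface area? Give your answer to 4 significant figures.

Stefan–Boltzmann: I = εσT⁴ = 0.537 × 5.670×10⁻⁸ × (474.1)⁴ = 1538 W/m².

I ≈ 1538 W/m²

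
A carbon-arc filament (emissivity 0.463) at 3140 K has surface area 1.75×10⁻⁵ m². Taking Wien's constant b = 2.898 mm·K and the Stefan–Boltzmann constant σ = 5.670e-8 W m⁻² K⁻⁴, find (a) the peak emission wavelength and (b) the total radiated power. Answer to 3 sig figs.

λ_max ≈ 923 nm; P ≈ 44.7 W

(a) λ_max = b/T = 2.898×10⁻³/3140 = 9.229×10⁻⁷ m = 923 nm.
Area A = 1.75×10⁻⁵ m².
(b) P = εσAT⁴ = 0.463×5.670×10⁻⁸×1.75×10⁻⁵×(3140)⁴ = 44.7 W.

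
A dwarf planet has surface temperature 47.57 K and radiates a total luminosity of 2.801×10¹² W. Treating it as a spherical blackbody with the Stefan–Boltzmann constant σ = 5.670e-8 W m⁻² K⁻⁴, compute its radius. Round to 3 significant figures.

L = 4πR²σT⁴ ⇒ R = √(L/(4πσT⁴)).
σT⁴ = 0.290346 W/m², so R = √(2.801×10¹²/(4π×0.290346)) = 8.76×10⁵ m.

R ≈ 8.76×10⁵ m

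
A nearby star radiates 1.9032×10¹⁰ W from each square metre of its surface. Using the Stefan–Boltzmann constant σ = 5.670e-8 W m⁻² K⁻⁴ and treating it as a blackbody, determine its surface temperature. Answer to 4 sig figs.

I = σT⁴, so T = (I/σ)^(1/4) = (1.9032×10¹⁰/(5.670×10⁻⁸))^(1/4) = 2.407×10⁴ K.

T ≈ 2.407×10⁴ K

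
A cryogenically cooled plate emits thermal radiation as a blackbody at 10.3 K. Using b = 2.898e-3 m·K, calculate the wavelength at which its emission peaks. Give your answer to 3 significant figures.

Wien's displacement law: λ_max = b/T = (2.898×10⁻³ m·K)/(10.3 K) = 2.814×10⁻⁴ m.
That is 2.81×10⁻⁴ m, in the infrared range.

λ_max ≈ 2.81×10⁻⁴ m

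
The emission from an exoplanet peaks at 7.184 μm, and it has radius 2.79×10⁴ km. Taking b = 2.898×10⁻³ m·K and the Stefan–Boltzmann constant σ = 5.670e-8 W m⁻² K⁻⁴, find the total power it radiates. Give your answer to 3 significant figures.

Wien's law: T = b/λ_max = 2.898×10⁻³/7.184×10⁻⁶ = 403.396 K.
Surface area A = 4πR² = 4π(2.79×10⁷ m)² = 9.78179×10¹⁵ m².
Then P = σAT⁴ = 5.670×10⁻⁸×9.78179×10¹⁵×(403.396)⁴ = 1.47×10¹⁹ W.

P ≈ 1.47×10¹⁹ W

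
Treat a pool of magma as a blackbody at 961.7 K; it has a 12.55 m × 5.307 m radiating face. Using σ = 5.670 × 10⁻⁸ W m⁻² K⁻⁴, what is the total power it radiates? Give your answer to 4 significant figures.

Area A = 12.55 × 5.307 = 66.6029 m².
P = σAT⁴ = 5.670×10⁻⁸ × 66.6029 × (961.7)⁴ = 3.230×10⁶ W.

P ≈ 3.230×10⁶ W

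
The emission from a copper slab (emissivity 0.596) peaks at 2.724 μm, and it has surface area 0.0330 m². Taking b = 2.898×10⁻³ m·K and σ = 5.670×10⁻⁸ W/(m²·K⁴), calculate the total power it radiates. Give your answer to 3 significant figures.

P ≈ 1.43×10³ W

Wien's law: T = b/λ_max = 2.898×10⁻³/2.724×10⁻⁶ = 1063.88 K.
Area A = 0.0330 m².
Then P = εσAT⁴ = 0.596×5.670×10⁻⁸×0.0330×(1063.88)⁴ = 1.43×10³ W.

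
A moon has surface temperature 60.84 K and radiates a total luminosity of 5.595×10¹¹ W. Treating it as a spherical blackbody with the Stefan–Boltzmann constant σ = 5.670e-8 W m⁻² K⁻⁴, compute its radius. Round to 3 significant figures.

R ≈ 2.39×10⁵ m

L = 4πR²σT⁴ ⇒ R = √(L/(4πσT⁴)).
σT⁴ = 0.776855 W/m², so R = √(5.595×10¹¹/(4π×0.776855)) = 2.39×10⁵ m.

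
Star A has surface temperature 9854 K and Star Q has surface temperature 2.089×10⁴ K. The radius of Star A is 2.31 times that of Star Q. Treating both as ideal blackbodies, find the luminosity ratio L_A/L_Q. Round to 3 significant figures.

L ∝ R²T⁴, so L_A/L_Q = (R_A/R_Q)²(T_A/T_Q)⁴ = (2.31)² × (9854/2.089×10⁴)⁴ = 5.3361 × 0.0495104 = 0.264.

L_A/L_Q ≈ 0.264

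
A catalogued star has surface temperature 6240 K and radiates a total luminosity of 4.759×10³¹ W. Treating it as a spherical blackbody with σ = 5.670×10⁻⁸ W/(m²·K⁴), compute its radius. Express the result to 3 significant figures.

L = 4πR²σT⁴ ⇒ R = √(L/(4πσT⁴)).
σT⁴ = 8.59650×10⁷ W/m², so R = √(4.759×10³¹/(4π×8.59650×10⁷)) = 2.10×10¹¹ m.

R ≈ 2.10×10¹¹ m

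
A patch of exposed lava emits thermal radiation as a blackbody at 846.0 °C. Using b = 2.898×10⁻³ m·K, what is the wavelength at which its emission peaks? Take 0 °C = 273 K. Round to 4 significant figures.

λ_max ≈ 2.590 μm

T = 846.0 °C + 273 = 1119.0 K.
Wien's displacement law: λ_max = b/T = (2.898×10⁻³ m·K)/(1119.0 K) = 2.5898×10⁻⁶ m.
That is 2.590 μm, in the infrared range.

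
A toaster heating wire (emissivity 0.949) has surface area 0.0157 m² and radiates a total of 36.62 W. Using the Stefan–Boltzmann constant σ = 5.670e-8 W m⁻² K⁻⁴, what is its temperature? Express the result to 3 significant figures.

Area A = 0.0157 m².
P = εσAT⁴ ⇒ T = (P/(εσA))^(1/4) = (36.62/(0.949×5.670×10⁻⁸×0.0157))^(1/4) = 456 K.

T ≈ 456 K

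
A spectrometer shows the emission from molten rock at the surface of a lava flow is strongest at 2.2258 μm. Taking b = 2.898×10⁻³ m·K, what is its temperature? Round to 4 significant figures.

Wien's law gives T = b/λ_max = (2.898×10⁻³ m·K)/(2.2258×10⁻⁶ m) = 1302 K.

T ≈ 1302 K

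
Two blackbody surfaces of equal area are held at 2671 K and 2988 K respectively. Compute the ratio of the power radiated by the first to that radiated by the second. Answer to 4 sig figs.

With equal areas, P₁/P₂ = (T₁/T₂)⁴ = (2671/2988)⁴ = 0.6385.

P₁/P₂ ≈ 0.6385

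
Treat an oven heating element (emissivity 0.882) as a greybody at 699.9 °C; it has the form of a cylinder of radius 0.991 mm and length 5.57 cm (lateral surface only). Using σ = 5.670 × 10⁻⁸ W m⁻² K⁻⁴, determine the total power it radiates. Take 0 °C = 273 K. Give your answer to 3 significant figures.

T = 699.9 °C + 273 = 972.9 K.
Lateral area A = 2πrL = 2π×9.91×10⁻⁴×0.0557 = 3.46824×10⁻⁴ m².
P = εσAT⁴ = 0.882 × 5.670×10⁻⁸ × 3.46824×10⁻⁴ × (972.9)⁴ = 15.5 W.

P ≈ 15.5 W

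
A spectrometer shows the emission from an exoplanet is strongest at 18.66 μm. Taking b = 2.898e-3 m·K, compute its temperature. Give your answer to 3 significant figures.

T ≈ 155 K

Wien's law gives T = b/λ_max = (2.898×10⁻³ m·K)/(1.866×10⁻⁵ m) = 155 K.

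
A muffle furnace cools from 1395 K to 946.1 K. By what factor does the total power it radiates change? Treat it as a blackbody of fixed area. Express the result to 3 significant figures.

P ∝ T⁴, so P₂/P₁ = (T₂/T₁)⁴ = (946.1/1395)⁴ = (0.678208)⁴ = 0.212.

P₂/P₁ ≈ 0.212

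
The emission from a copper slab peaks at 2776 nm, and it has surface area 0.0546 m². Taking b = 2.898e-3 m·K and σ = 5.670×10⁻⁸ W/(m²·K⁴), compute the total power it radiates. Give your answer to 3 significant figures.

Wien's law: T = b/λ_max = 2.898×10⁻³/2.776×10⁻⁶ = 1043.95 K.
Area A = 0.0546 m².
Then P = σAT⁴ = 5.670×10⁻⁸×0.0546×(1043.95)⁴ = 3.68×10³ W.

P ≈ 3.68×10³ W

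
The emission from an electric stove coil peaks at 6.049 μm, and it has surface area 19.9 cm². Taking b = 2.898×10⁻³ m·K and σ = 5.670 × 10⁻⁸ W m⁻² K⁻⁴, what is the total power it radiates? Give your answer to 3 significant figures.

P ≈ 5.94 W

Wien's law: T = b/λ_max = 2.898×10⁻³/6.049×10⁻⁶ = 479.087 K.
Area A = 19.9 cm² = 1.99×10⁻³ m².
Then P = σAT⁴ = 5.670×10⁻⁸×1.99×10⁻³×(479.087)⁴ = 5.94 W.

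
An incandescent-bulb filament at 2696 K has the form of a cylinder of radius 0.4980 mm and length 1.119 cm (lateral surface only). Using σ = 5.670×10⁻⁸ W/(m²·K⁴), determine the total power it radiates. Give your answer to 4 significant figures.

Lateral area A = 2πrL = 2π×4.980×10⁻⁴×0.01119 = 3.50138×10⁻⁵ m².
P = σAT⁴ = 5.670×10⁻⁸ × 3.50138×10⁻⁵ × (2696)⁴ = 104.9 W.

P ≈ 104.9 W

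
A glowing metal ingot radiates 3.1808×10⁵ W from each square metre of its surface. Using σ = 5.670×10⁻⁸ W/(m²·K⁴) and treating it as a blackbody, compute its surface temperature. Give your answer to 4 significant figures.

I = σT⁴, so T = (I/σ)^(1/4) = (3.1808×10⁵/(5.670×10⁻⁸))^(1/4) = 1539 K.

T ≈ 1539 K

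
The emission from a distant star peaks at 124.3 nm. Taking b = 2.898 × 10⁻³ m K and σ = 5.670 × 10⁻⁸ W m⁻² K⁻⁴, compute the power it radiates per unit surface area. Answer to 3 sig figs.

I ≈ 1.68×10¹⁰ W/m²

Wien's law: T = b/λ_max = 2.898×10⁻³/1.243×10⁻⁷ = 23314.6 K.
Then I = σT⁴ = 5.670×10⁻⁸×(23314.6)⁴ = 1.68×10¹⁰ W/m².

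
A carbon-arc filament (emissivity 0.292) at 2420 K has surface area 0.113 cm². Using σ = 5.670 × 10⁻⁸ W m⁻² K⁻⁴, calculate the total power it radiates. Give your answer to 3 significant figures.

Area A = 0.113 cm² = 1.13×10⁻⁵ m².
P = εσAT⁴ = 0.292 × 5.670×10⁻⁸ × 1.13×10⁻⁵ × (2420)⁴ = 6.42 W.

P ≈ 6.42 W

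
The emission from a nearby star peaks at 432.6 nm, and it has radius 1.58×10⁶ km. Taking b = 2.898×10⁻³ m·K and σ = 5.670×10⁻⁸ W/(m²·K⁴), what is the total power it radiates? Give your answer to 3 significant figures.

P ≈ 3.58×10²⁷ W

Wien's law: T = b/λ_max = 2.898×10⁻³/4.326×10⁻⁷ = 6699.03 K.
Surface area A = 4πR² = 4π(1.58×10⁹ m)² = 3.13707×10¹⁹ m².
Then P = σAT⁴ = 5.670×10⁻⁸×3.13707×10¹⁹×(6699.03)⁴ = 3.58×10²⁷ W.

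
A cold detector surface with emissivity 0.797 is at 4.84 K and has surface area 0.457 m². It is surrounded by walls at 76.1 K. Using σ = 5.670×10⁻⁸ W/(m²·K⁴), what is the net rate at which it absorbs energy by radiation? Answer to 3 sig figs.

Area A = 0.457 m².
Net radiated power P_net = εσA(T⁴ − T₀⁴) = 0.797×5.670×10⁻⁸×0.457×(4.84⁴ − 76.1⁴).
T⁴ − T₀⁴ = 548.759 − 3.35381×10⁷ = -3.35376×10⁷ K⁴, so P_net = -0.693 W — negative, meaning a net gain of 0.693 W.

Net gain ≈ 0.693 W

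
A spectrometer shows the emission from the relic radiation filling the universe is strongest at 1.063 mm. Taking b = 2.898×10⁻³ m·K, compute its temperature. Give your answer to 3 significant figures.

Wien's law gives T = b/λ_max = (2.898×10⁻³ m·K)/(1.063×10⁻³ m) = 2.73 K.

T ≈ 2.73 K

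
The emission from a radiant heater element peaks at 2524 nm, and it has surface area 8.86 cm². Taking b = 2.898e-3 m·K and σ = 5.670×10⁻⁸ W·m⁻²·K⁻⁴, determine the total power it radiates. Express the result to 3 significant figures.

P ≈ 87.3 W

Wien's law: T = b/λ_max = 2.898×10⁻³/2.524×10⁻⁶ = 1148.18 K.
Area A = 8.86 cm² = 8.86×10⁻⁴ m².
Then P = σAT⁴ = 5.670×10⁻⁸×8.86×10⁻⁴×(1148.18)⁴ = 87.3 W.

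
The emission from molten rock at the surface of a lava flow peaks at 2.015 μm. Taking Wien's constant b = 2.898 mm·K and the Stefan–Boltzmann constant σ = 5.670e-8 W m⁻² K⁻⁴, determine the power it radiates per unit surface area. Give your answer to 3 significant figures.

I ≈ 2.43×10⁵ W/m²

Wien's law: T = b/λ_max = 2.898×10⁻³/2.015×10⁻⁶ = 1438.21 K.
Then I = σT⁴ = 5.670×10⁻⁸×(1438.21)⁴ = 2.43×10⁵ W/m².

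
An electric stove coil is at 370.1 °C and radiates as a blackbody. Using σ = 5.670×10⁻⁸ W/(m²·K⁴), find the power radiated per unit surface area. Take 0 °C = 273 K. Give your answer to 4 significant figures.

T = 370.1 °C + 273 = 643.1 K.
Stefan–Boltzmann: I = σT⁴ = 5.670×10⁻⁸ × (643.1)⁴ = 9698 W/m².

I ≈ 9698 W/m²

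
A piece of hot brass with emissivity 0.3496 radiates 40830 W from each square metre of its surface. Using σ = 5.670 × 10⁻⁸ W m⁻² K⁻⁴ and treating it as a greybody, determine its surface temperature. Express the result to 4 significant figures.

T ≈ 1198 K

I = εσT⁴, so T = (I/εσ)^(1/4) = (40830/(0.3496×5.670×10⁻⁸))^(1/4) = 1198 K.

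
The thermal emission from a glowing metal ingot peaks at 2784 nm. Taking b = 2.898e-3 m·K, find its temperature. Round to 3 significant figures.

T ≈ 1.04×10³ K

Wien's law gives T = b/λ_max = (2.898×10⁻³ m·K)/(2.784×10⁻⁶ m) = 1.04×10³ K.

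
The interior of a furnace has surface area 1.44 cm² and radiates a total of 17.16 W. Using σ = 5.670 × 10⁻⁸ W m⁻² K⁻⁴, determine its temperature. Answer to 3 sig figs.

T ≈ 1.20×10³ K

Area A = 1.44 cm² = 1.44×10⁻⁴ m².
P = σAT⁴ ⇒ T = (P/(σA))^(1/4) = (17.16/(5.670×10⁻⁸×1.44×10⁻⁴))^(1/4) = 1.20×10³ K.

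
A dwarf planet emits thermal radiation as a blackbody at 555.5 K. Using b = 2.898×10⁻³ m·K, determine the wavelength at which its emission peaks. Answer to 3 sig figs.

λ_max ≈ 5.22 μm

Wien's displacement law: λ_max = b/T = (2.898×10⁻³ m·K)/(555.5 K) = 5.217×10⁻⁶ m.
That is 5.22 μm, in the infrared range.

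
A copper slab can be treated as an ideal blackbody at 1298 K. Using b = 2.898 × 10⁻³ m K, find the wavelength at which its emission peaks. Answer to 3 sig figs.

λ_max ≈ 2.23×10³ nm

Wien's displacement law: λ_max = b/T = (2.898×10⁻³ m·K)/(1298 K) = 2.233×10⁻⁶ m.
That is 2.23×10³ nm, in the infrared range.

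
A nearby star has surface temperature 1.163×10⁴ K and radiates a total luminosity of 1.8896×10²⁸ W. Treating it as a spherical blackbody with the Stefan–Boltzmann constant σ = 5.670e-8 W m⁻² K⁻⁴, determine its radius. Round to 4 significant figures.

R ≈ 1.204×10⁹ m

L = 4πR²σT⁴ ⇒ R = √(L/(4πσT⁴)).
σT⁴ = 1.03729×10⁹ W/m², so R = √(1.8896×10²⁸/(4π×1.03729×10⁹)) = 1.204×10⁹ m.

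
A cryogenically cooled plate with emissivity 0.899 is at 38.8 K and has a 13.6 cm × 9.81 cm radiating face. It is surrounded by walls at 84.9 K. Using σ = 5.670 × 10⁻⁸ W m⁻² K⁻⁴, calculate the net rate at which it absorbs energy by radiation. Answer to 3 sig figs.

Net gain ≈ 0.0338 W

Area A = 0.136 × 0.0981 = 0.0133416 m².
Net radiated power P_net = εσA(T⁴ − T₀⁴) = 0.899×5.670×10⁻⁸×0.0133416×(38.8⁴ − 84.9⁴).
T⁴ − T₀⁴ = 2.26635×10⁶ − 5.19554×10⁷ = -4.96890×10⁷ K⁴, so P_net = -0.0338 W — negative, meaning a net gain of 0.0338 W.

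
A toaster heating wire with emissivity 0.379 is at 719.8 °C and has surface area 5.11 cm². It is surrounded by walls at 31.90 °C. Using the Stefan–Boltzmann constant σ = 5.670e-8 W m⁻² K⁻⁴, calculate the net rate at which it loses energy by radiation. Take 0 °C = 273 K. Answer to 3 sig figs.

Net loss ≈ 10.6 W

T = 719.8 °C + 273 = 992.8 K.
Surroundings: T = 31.90 °C + 273 = 304.90 K.
Area A = 5.11 cm² = 5.11×10⁻⁴ m².
Net radiated power P_net = εσA(T⁴ − T₀⁴) = 0.379×5.670×10⁻⁸×5.11×10⁻⁴×(992.8⁴ − 304.90⁴).
T⁴ − T₀⁴ = 9.71510×10¹¹ − 8.64231×10⁹ = 9.62868×10¹¹ K⁴, so P_net = 10.6 W.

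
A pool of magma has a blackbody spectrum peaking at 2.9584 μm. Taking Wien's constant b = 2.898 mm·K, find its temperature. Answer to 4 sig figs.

T ≈ 979.6 K

Wien's law gives T = b/λ_max = (2.898×10⁻³ m·K)/(2.9584×10⁻⁶ m) = 979.6 K.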